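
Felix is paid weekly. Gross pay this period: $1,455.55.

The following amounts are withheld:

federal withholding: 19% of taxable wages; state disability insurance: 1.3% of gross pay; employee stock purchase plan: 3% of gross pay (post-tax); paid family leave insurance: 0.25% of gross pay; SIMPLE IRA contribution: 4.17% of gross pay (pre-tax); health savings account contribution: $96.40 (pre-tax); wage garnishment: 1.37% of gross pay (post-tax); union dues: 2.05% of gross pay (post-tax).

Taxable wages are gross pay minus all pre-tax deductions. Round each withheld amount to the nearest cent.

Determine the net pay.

$935.73

SIMPLE IRA contribution: $1,455.55 × 0.0417 = $60.70
Health savings account contribution: $96.40
Pre-tax total = $60.70 + $96.40 = $157.10
Taxable wages = $1,455.55 − $157.10 = $1,298.45
Federal withholding: $1,298.45 × 0.19 = $246.71
Paid family leave insurance: $1,455.55 × 0.0025 = $3.64
State disability insurance: $1,455.55 × 0.013 = $18.92
Wage garnishment: $1,455.55 × 0.0137 = $19.94
Employee stock purchase plan: $1,455.55 × 0.03 = $43.67
Union dues: $1,455.55 × 0.0205 = $29.84
Total deductions = $60.70 + $96.40 + $246.71 + $3.64 + $18.92 + $19.94 + $43.67 + $29.84 = $519.82
Net pay = $1,455.55 − $519.82 = $935.73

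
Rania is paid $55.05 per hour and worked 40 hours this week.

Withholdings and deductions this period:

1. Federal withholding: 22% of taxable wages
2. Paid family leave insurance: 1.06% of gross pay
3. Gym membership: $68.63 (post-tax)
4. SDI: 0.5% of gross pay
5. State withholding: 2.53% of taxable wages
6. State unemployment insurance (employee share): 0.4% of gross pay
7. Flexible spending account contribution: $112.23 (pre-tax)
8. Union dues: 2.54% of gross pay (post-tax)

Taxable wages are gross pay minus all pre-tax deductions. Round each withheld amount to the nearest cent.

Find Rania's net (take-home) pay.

Gross pay: 40 × $55.05 = $2202.00
Flexible spending account contribution: $112.23
Taxable wages = $2202.00 − $112.23 = $2089.77
State withholding: $2089.77 × 0.0253 = $52.87
Federal withholding: $2089.77 × 0.22 = $459.75
Paid family leave insurance: $2202.00 × 0.0106 = $23.34
State unemployment insurance (employee share): $2202.00 × 0.004 = $8.81
SDI: $2202.00 × 0.005 = $11.01
Gym membership: $68.63
Union dues: $2202.00 × 0.0254 = $55.93
Total deductions = $112.23 + $52.87 + $459.75 + $23.34 + $8.81 + $11.01 + $68.63 + $55.93 = $792.57
Net pay = $2202.00 − $792.57 = $1409.43

$1409.43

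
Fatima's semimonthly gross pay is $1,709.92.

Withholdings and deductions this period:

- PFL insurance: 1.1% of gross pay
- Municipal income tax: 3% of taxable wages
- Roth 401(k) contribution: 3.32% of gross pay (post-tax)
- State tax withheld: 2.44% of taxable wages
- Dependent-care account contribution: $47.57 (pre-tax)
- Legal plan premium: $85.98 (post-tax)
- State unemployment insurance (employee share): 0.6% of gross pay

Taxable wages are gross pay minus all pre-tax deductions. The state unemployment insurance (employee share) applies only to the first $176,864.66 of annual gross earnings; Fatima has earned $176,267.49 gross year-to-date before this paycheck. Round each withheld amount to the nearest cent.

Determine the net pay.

Dependent-care account contribution: $47.57
Taxable wages = $1,709.92 − $47.57 = $1,662.35
Municipal income tax: $1,662.35 × 0.03 = $49.87
State tax withheld: $1,662.35 × 0.0244 = $40.56
State unemployment insurance (employee share): only $176,864.66 − $176,267.49 = $597.17 of this check is subject → $597.17 × 0.006 = $3.58
PFL insurance: $1,709.92 × 0.011 = $18.81
Legal plan premium: $85.98
Roth 401(k) contribution: $1,709.92 × 0.0332 = $56.77
Total deductions = $47.57 + $49.87 + $40.56 + $3.58 + $18.81 + $85.98 + $56.77 = $303.14
Net pay = $1,709.92 − $303.14 = $1,406.78

$1,406.78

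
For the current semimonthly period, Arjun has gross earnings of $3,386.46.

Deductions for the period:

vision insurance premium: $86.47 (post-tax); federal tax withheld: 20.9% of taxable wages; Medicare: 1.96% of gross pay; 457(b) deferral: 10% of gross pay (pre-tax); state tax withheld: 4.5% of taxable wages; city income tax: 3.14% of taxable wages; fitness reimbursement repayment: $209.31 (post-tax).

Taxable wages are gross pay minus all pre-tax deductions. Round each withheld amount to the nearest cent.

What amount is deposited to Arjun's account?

457(b) deferral: $3,386.46 × 0.1 = $338.65
Taxable wages = $3,386.46 − $338.65 = $3,047.81
City income tax: $3,047.81 × 0.0314 = $95.70
State tax withheld: $3,047.81 × 0.045 = $137.15
Federal tax withheld: $3,047.81 × 0.209 = $636.99
Medicare: $3,386.46 × 0.0196 = $66.37
Vision insurance premium: $86.47
Fitness reimbursement repayment: $209.31
Total deductions = $338.65 + $95.70 + $137.15 + $636.99 + $66.37 + $86.47 + $209.31 = $1,570.64
Net pay = $3,386.46 − $1,570.64 = $1,815.82

$1,815.82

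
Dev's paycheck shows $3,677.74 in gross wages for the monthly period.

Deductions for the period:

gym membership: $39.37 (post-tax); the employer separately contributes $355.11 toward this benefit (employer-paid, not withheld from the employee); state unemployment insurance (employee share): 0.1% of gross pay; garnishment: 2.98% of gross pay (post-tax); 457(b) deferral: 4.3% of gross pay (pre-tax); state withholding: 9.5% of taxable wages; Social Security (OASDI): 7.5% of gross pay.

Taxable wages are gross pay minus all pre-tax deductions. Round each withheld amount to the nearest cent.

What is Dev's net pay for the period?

$2,756.76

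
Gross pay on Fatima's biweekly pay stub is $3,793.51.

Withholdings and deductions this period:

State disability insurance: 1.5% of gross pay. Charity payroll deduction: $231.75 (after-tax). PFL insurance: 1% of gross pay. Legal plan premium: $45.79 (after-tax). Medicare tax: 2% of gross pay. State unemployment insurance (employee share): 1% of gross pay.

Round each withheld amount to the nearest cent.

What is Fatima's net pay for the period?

$3,307.32

State disability insurance: $3,793.51 × 0.015 = $56.90
Medicare tax: $3,793.51 × 0.02 = $75.87
PFL insurance: $3,793.51 × 0.01 = $37.94
State unemployment insurance (employee share): $3,793.51 × 0.01 = $37.94
Charity payroll deduction: $231.75
Legal plan premium: $45.79
Total deductions = $56.90 + $75.87 + $37.94 + $37.94 + $231.75 + $45.79 = $486.19
Net pay = $3,793.51 − $486.19 = $3,307.32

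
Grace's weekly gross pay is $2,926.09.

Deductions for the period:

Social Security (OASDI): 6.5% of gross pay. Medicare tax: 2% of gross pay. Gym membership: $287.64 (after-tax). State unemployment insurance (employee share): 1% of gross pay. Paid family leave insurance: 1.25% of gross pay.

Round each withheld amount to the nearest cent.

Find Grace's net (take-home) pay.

$2,323.89

Medicare tax: $2,926.09 × 0.02 = $58.52
Paid family leave insurance: $2,926.09 × 0.0125 = $36.58
State unemployment insurance (employee share): $2,926.09 × 0.01 = $29.26
Social Security (OASDI): $2,926.09 × 0.065 = $190.20
Gym membership: $287.64
Total deductions = $58.52 + $36.58 + $29.26 + $190.20 + $287.64 = $602.20
Net pay = $2,926.09 − $602.20 = $2,323.89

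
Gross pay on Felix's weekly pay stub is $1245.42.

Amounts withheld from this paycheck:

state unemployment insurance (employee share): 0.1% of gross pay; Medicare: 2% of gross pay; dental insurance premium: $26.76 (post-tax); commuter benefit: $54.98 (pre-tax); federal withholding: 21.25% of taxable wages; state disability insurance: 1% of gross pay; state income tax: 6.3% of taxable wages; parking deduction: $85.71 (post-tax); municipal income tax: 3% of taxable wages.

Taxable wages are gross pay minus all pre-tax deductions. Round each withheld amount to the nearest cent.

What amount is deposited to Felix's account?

$675.68

Commuter benefit: $54.98
Taxable wages = $1245.42 − $54.98 = $1190.44
Municipal income tax: $1190.44 × 0.03 = $35.71
Federal withholding: $1190.44 × 0.2125 = $252.97
State income tax: $1190.44 × 0.063 = $75.00
Medicare: $1245.42 × 0.02 = $24.91
State unemployment insurance (employee share): $1245.42 × 0.001 = $1.25
State disability insurance: $1245.42 × 0.01 = $12.45
Dental insurance premium: $26.76
Parking deduction: $85.71
Total deductions = $54.98 + $35.71 + $252.97 + $75.00 + $24.91 + $1.25 + $12.45 + $26.76 + $85.71 = $569.74
Net pay = $1245.42 − $569.74 = $675.68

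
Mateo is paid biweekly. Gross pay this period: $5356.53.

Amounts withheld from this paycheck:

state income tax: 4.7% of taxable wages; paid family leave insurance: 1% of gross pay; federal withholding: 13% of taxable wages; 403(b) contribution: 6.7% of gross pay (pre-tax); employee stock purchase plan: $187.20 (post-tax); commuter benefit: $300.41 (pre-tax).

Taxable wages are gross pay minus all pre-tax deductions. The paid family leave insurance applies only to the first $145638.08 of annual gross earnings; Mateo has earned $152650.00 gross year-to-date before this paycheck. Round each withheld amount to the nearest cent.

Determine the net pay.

Commuter benefit: $300.41
403(b) contribution: $5356.53 × 0.067 = $358.89
Pre-tax total = $300.41 + $358.89 = $659.30
Taxable wages = $5356.53 − $659.30 = $4697.23
State income tax: $4697.23 × 0.047 = $220.77
Federal withholding: $4697.23 × 0.13 = $610.64
Paid family leave insurance: annual cap $145638.08 already reached (YTD $152650.00), so $0.00
Employee stock purchase plan: $187.20
Total deductions = $300.41 + $358.89 + $220.77 + $610.64 + $0.00 + $187.20 = $1677.91
Net pay = $5356.53 − $1677.91 = $3678.62

$3678.62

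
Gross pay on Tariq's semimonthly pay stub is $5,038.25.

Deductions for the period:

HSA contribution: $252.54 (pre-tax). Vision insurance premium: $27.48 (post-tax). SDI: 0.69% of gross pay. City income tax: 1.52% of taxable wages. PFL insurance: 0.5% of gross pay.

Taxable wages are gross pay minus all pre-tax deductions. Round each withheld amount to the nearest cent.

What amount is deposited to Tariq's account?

HSA contribution: $252.54
Taxable wages = $5,038.25 − $252.54 = $4,785.71
City income tax: $4,785.71 × 0.0152 = $72.74
PFL insurance: $5,038.25 × 0.005 = $25.19
SDI: $5,038.25 × 0.0069 = $34.76
Vision insurance premium: $27.48
Total deductions = $252.54 + $72.74 + $25.19 + $34.76 + $27.48 = $412.71
Net pay = $5,038.25 − $412.71 = $4,625.54

$4,625.54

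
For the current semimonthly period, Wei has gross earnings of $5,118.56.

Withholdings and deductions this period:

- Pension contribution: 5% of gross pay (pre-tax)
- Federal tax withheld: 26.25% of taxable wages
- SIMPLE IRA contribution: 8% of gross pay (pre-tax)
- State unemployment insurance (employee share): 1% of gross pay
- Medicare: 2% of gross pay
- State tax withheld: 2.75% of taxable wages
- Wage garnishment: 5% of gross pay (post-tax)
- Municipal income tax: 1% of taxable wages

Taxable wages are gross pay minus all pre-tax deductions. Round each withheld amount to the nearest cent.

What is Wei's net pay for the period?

SIMPLE IRA contribution: $5,118.56 × 0.08 = $409.48
Pension contribution: $5,118.56 × 0.05 = $255.93
Pre-tax total = $409.48 + $255.93 = $665.41
Taxable wages = $5,118.56 − $665.41 = $4,453.15
State tax withheld: $4,453.15 × 0.0275 = $122.46
Municipal income tax: $4,453.15 × 0.01 = $44.53
Federal tax withheld: $4,453.15 × 0.2625 = $1,168.95
State unemployment insurance (employee share): $5,118.56 × 0.01 = $51.19
Medicare: $5,118.56 × 0.02 = $102.37
Wage garnishment: $5,118.56 × 0.05 = $255.93
Total deductions = $409.48 + $255.93 + $122.46 + $44.53 + $1,168.95 + $51.19 + $102.37 + $255.93 = $2,410.84
Net pay = $5,118.56 − $2,410.84 = $2,707.72

$2,707.72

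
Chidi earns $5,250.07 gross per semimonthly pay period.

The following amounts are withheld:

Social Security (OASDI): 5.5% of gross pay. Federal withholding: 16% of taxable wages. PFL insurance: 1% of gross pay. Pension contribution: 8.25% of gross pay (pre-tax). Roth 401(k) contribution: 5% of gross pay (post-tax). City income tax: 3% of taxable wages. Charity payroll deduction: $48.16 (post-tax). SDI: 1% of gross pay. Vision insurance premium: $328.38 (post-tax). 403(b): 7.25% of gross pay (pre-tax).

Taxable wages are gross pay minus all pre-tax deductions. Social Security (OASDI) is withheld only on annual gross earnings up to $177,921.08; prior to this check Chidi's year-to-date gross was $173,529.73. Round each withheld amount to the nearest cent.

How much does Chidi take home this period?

$2,607.85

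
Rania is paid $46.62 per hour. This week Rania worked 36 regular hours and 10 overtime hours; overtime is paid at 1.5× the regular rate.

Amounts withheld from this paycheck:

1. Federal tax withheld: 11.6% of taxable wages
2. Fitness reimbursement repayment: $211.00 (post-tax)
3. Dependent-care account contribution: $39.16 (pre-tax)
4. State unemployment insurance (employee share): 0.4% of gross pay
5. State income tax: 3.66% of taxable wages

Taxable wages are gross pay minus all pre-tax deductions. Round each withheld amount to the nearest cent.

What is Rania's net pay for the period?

$1,761.10

Regular pay: 36 × $46.62 = $1,678.32
Overtime pay: 10 × $46.62 × 1.5 = $699.30
Gross pay = $1,678.32 + $699.30 = $2,377.62
Dependent-care account contribution: $39.16
Taxable wages = $2,377.62 − $39.16 = $2,338.46
State income tax: $2,338.46 × 0.0366 = $85.59
Federal tax withheld: $2,338.46 × 0.116 = $271.26
State unemployment insurance (employee share): $2,377.62 × 0.004 = $9.51
Fitness reimbursement repayment: $211.00
Total deductions = $39.16 + $85.59 + $271.26 + $9.51 + $211.00 = $616.52
Net pay = $2,377.62 − $616.52 = $1,761.10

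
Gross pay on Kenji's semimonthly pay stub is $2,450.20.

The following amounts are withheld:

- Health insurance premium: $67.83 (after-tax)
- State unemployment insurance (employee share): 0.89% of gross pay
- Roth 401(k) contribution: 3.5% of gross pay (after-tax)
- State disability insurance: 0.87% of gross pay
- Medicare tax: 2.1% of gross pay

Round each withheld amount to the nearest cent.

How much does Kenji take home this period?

$2,202.03

State disability insurance: $2,450.20 × 0.0087 = $21.32
Medicare tax: $2,450.20 × 0.021 = $51.45
State unemployment insurance (employee share): $2,450.20 × 0.0089 = $21.81
Health insurance premium: $67.83
Roth 401(k) contribution: $2,450.20 × 0.035 = $85.76
Total deductions = $21.32 + $51.45 + $21.81 + $67.83 + $85.76 = $248.17
Net pay = $2,450.20 − $248.17 = $2,202.03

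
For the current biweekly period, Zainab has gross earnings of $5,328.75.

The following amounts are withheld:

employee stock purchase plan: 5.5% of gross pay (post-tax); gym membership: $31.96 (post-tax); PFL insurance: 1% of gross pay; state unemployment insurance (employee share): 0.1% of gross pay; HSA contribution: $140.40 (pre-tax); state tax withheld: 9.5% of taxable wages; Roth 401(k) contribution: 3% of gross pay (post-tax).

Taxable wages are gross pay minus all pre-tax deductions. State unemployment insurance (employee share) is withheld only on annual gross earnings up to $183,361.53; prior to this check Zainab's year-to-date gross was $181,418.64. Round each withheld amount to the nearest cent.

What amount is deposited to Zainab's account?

$4,155.33

HSA contribution: $140.40
Taxable wages = $5,328.75 − $140.40 = $5,188.35
State tax withheld: $5,188.35 × 0.095 = $492.89
State unemployment insurance (employee share): only $183,361.53 − $181,418.64 = $1,942.89 of this check is subject → $1,942.89 × 0.001 = $1.94
PFL insurance: $5,328.75 × 0.01 = $53.29
Gym membership: $31.96
Employee stock purchase plan: $5,328.75 × 0.055 = $293.08
Roth 401(k) contribution: $5,328.75 × 0.03 = $159.86
Total deductions = $140.40 + $492.89 + $1.94 + $53.29 + $31.96 + $293.08 + $159.86 = $1,173.42
Net pay = $5,328.75 − $1,173.42 = $4,155.33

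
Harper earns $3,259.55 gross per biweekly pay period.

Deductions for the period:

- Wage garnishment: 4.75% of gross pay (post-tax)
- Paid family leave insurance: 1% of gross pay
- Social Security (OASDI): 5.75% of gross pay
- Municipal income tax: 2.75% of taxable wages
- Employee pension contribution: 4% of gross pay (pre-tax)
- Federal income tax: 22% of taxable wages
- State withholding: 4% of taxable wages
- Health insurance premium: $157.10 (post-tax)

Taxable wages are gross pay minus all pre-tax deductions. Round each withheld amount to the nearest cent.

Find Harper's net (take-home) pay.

$1,697.58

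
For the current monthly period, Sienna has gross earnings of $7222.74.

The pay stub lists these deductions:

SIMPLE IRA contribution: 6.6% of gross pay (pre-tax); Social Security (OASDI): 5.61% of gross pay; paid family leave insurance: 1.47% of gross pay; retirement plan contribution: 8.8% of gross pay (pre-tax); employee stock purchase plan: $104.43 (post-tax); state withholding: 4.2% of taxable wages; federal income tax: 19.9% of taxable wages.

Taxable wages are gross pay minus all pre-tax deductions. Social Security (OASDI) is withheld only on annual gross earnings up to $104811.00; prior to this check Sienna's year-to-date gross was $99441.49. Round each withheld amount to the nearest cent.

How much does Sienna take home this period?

$4125.99

SIMPLE IRA contribution: $7222.74 × 0.066 = $476.70
Retirement plan contribution: $7222.74 × 0.088 = $635.60
Pre-tax total = $476.70 + $635.60 = $1112.30
Taxable wages = $7222.74 − $1112.30 = $6110.44
Federal income tax: $6110.44 × 0.199 = $1215.98
State withholding: $6110.44 × 0.042 = $256.64
Paid family leave insurance: $7222.74 × 0.0147 = $106.17
Social Security (OASDI): only $104811.00 − $99441.49 = $5369.51 of this check is subject → $5369.51 × 0.0561 = $301.23
Employee stock purchase plan: $104.43
Total deductions = $476.70 + $635.60 + $1215.98 + $256.64 + $106.17 + $301.23 + $104.43 = $3096.75
Net pay = $7222.74 − $3096.75 = $4125.99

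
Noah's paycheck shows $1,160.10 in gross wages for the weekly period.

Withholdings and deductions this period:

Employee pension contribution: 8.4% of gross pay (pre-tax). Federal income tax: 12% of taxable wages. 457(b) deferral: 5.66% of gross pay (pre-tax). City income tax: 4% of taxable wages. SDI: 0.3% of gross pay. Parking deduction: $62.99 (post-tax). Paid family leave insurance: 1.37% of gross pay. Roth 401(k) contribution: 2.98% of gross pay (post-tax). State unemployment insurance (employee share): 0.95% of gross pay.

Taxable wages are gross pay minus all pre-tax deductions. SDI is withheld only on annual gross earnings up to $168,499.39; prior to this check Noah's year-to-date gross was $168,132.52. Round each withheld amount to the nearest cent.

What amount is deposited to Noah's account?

Employee pension contribution: $1,160.10 × 0.084 = $97.45
457(b) deferral: $1,160.10 × 0.0566 = $65.66
Pre-tax total = $97.45 + $65.66 = $163.11
Taxable wages = $1,160.10 − $163.11 = $996.99
Federal income tax: $996.99 × 0.12 = $119.64
City income tax: $996.99 × 0.04 = $39.88
State unemployment insurance (employee share): $1,160.10 × 0.0095 = $11.02
SDI: only $168,499.39 − $168,132.52 = $366.87 of this check is subject → $366.87 × 0.003 = $1.10
Paid family leave insurance: $1,160.10 × 0.0137 = $15.89
Parking deduction: $62.99
Roth 401(k) contribution: $1,160.10 × 0.0298 = $34.57
Total deductions = $97.45 + $65.66 + $119.64 + $39.88 + $11.02 + $1.10 + $15.89 + $62.99 + $34.57 = $448.20
Net pay = $1,160.10 − $448.20 = $711.90

$711.90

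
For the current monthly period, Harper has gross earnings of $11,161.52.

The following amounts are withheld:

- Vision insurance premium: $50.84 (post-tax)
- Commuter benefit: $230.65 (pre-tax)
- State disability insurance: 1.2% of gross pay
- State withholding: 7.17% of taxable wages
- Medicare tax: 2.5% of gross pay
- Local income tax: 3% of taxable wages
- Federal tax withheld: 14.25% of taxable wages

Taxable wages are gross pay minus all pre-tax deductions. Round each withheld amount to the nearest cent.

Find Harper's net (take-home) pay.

$7,797.73

Commuter benefit: $230.65
Taxable wages = $11,161.52 − $230.65 = $10,930.87
Federal tax withheld: $10,930.87 × 0.1425 = $1,557.65
State withholding: $10,930.87 × 0.0717 = $783.74
Local income tax: $10,930.87 × 0.03 = $327.93
Medicare tax: $11,161.52 × 0.025 = $279.04
State disability insurance: $11,161.52 × 0.012 = $133.94
Vision insurance premium: $50.84
Total deductions = $230.65 + $1,557.65 + $783.74 + $327.93 + $279.04 + $133.94 + $50.84 = $3,363.79
Net pay = $11,161.52 − $3,363.79 = $7,797.73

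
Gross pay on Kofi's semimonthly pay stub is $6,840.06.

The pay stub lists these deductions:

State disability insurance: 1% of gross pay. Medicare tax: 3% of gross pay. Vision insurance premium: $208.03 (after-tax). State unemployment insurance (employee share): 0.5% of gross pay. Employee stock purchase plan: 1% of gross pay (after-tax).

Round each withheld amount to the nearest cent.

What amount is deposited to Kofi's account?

State unemployment insurance (employee share): $6,840.06 × 0.005 = $34.20
State disability insurance: $6,840.06 × 0.01 = $68.40
Medicare tax: $6,840.06 × 0.03 = $205.20
Vision insurance premium: $208.03
Employee stock purchase plan: $6,840.06 × 0.01 = $68.40
Total deductions = $34.20 + $68.40 + $205.20 + $208.03 + $68.40 = $584.23
Net pay = $6,840.06 − $584.23 = $6,255.83

$6,255.83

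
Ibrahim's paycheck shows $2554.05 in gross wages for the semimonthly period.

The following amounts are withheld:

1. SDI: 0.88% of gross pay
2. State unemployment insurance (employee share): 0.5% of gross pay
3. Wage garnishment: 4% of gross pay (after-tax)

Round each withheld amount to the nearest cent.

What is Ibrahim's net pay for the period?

$2416.64

SDI: $2554.05 × 0.0088 = $22.48
State unemployment insurance (employee share): $2554.05 × 0.005 = $12.77
Wage garnishment: $2554.05 × 0.04 = $102.16
Total deductions = $22.48 + $12.77 + $102.16 = $137.41
Net pay = $2554.05 − $137.41 = $2416.64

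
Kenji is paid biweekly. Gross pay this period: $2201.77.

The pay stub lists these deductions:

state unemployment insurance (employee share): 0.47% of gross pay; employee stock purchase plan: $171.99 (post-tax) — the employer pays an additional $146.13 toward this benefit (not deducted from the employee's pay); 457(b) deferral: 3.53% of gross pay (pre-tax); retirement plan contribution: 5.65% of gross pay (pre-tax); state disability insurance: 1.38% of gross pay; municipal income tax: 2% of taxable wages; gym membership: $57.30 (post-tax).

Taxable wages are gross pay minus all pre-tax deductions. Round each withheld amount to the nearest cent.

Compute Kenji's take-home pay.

457(b) deferral: $2201.77 × 0.0353 = $77.72
Retirement plan contribution: $2201.77 × 0.0565 = $124.40
Pre-tax total = $77.72 + $124.40 = $202.12
Taxable wages = $2201.77 − $202.12 = $1999.65
Municipal income tax: $1999.65 × 0.02 = $39.99
State unemployment insurance (employee share): $2201.77 × 0.0047 = $10.35
State disability insurance: $2201.77 × 0.0138 = $30.38
Gym membership: $57.30
Employee stock purchase plan: $171.99
(Employer's $146.13 toward employee stock purchase plan is not withheld from the employee.)
Total deductions = $77.72 + $124.40 + $39.99 + $10.35 + $30.38 + $57.30 + $171.99 = $512.13
Net pay = $2201.77 − $512.13 = $1689.64

$1689.64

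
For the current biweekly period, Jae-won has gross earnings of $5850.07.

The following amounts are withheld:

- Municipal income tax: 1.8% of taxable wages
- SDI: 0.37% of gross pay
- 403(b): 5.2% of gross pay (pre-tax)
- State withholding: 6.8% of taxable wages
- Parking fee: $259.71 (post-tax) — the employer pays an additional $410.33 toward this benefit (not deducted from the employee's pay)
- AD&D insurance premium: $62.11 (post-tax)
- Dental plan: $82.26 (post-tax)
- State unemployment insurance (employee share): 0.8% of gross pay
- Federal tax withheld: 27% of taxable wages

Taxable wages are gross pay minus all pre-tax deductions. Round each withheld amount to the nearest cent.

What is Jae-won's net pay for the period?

$3099.01

403(b): $5850.07 × 0.052 = $304.20
Taxable wages = $5850.07 − $304.20 = $5545.87
Federal tax withheld: $5545.87 × 0.27 = $1497.38
Municipal income tax: $5545.87 × 0.018 = $99.83
State withholding: $5545.87 × 0.068 = $377.12
State unemployment insurance (employee share): $5850.07 × 0.008 = $46.80
SDI: $5850.07 × 0.0037 = $21.65
Dental plan: $82.26
AD&D insurance premium: $62.11
Parking fee: $259.71
(Employer's $410.33 toward parking fee is not withheld from the employee.)
Total deductions = $304.20 + $1497.38 + $99.83 + $377.12 + $46.80 + $21.65 + $82.26 + $62.11 + $259.71 = $2751.06
Net pay = $5850.07 − $2751.06 = $3099.01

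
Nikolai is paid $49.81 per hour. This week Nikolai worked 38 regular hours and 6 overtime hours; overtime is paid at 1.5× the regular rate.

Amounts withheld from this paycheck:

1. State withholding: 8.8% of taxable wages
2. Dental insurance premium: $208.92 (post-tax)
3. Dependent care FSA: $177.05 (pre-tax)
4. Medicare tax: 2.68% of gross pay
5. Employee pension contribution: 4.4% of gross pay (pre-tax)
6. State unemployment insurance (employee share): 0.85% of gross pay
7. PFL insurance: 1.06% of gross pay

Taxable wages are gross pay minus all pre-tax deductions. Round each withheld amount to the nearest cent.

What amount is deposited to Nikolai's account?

$1,563.26

Regular pay: 38 × $49.81 = $1,892.78
Overtime pay: 6 × $49.81 × 1.5 = $448.29
Gross pay = $1,892.78 + $448.29 = $2,341.07
Dependent care FSA: $177.05
Employee pension contribution: $2,341.07 × 0.044 = $103.01
Pre-tax total = $177.05 + $103.01 = $280.06
Taxable wages = $2,341.07 − $280.06 = $2,061.01
State withholding: $2,061.01 × 0.088 = $181.37
PFL insurance: $2,341.07 × 0.0106 = $24.82
Medicare tax: $2,341.07 × 0.0268 = $62.74
State unemployment insurance (employee share): $2,341.07 × 0.0085 = $19.90
Dental insurance premium: $208.92
Total deductions = $177.05 + $103.01 + $181.37 + $24.82 + $62.74 + $19.90 + $208.92 = $777.81
Net pay = $2,341.07 − $777.81 = $1,563.26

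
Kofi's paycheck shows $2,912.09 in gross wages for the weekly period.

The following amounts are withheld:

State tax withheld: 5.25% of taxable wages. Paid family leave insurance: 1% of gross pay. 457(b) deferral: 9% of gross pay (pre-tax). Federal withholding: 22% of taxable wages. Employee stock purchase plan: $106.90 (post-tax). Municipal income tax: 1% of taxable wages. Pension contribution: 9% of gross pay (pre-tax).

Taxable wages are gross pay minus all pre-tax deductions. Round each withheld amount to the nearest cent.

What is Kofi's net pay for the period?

$1,577.30

Pension contribution: $2,912.09 × 0.09 = $262.09
457(b) deferral: $2,912.09 × 0.09 = $262.09
Pre-tax total = $262.09 + $262.09 = $524.18
Taxable wages = $2,912.09 − $524.18 = $2,387.91
State tax withheld: $2,387.91 × 0.0525 = $125.37
Federal withholding: $2,387.91 × 0.22 = $525.34
Municipal income tax: $2,387.91 × 0.01 = $23.88
Paid family leave insurance: $2,912.09 × 0.01 = $29.12
Employee stock purchase plan: $106.90
Total deductions = $262.09 + $262.09 + $125.37 + $525.34 + $23.88 + $29.12 + $106.90 = $1,334.79
Net pay = $2,912.09 − $1,334.79 = $1,577.30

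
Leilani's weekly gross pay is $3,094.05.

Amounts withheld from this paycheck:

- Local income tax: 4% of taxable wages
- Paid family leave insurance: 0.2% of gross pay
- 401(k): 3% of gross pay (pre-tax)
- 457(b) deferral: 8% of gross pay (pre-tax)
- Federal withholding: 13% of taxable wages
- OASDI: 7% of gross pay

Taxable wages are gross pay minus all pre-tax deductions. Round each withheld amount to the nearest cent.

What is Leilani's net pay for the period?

$2,062.81

457(b) deferral: $3,094.05 × 0.08 = $247.52
401(k): $3,094.05 × 0.03 = $92.82
Pre-tax total = $247.52 + $92.82 = $340.34
Taxable wages = $3,094.05 − $340.34 = $2,753.71
Federal withholding: $2,753.71 × 0.13 = $357.98
Local income tax: $2,753.71 × 0.04 = $110.15
Paid family leave insurance: $3,094.05 × 0.002 = $6.19
OASDI: $3,094.05 × 0.07 = $216.58
Total deductions = $247.52 + $92.82 + $357.98 + $110.15 + $6.19 + $216.58 = $1,031.24
Net pay = $3,094.05 − $1,031.24 = $2,062.81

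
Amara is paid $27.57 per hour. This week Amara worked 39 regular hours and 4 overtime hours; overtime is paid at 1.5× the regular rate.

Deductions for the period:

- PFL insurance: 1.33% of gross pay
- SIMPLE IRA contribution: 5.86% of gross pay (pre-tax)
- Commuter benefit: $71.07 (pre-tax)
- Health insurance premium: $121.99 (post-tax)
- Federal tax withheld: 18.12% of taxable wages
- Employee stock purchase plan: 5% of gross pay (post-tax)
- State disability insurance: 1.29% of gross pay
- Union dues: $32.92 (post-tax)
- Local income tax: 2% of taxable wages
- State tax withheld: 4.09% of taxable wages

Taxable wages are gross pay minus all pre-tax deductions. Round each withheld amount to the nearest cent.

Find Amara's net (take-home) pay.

$581.89

Regular pay: 39 × $27.57 = $1,075.23
Overtime pay: 4 × $27.57 × 1.5 = $165.42
Gross pay = $1,075.23 + $165.42 = $1,240.65
SIMPLE IRA contribution: $1,240.65 × 0.0586 = $72.70
Commuter benefit: $71.07
Pre-tax total = $72.70 + $71.07 = $143.77
Taxable wages = $1,240.65 − $143.77 = $1,096.88
State tax withheld: $1,096.88 × 0.0409 = $44.86
Federal tax withheld: $1,096.88 × 0.1812 = $198.75
Local income tax: $1,096.88 × 0.02 = $21.94
State disability insurance: $1,240.65 × 0.0129 = $16.00
PFL insurance: $1,240.65 × 0.0133 = $16.50
Health insurance premium: $121.99
Employee stock purchase plan: $1,240.65 × 0.05 = $62.03
Union dues: $32.92
Total deductions = $72.70 + $71.07 + $44.86 + $198.75 + $21.94 + $16.00 + $16.50 + $121.99 + $62.03 + $32.92 = $658.76
Net pay = $1,240.65 − $658.76 = $581.89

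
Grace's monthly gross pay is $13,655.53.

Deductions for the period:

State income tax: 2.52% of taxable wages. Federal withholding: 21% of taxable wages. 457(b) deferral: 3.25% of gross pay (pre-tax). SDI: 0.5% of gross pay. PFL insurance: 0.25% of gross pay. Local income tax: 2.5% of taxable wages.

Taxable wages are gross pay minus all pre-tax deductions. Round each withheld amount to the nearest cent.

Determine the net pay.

457(b) deferral: $13,655.53 × 0.0325 = $443.80
Taxable wages = $13,655.53 − $443.80 = $13,211.73
Federal withholding: $13,211.73 × 0.21 = $2,774.46
State income tax: $13,211.73 × 0.0252 = $332.94
Local income tax: $13,211.73 × 0.025 = $330.29
PFL insurance: $13,655.53 × 0.0025 = $34.14
SDI: $13,655.53 × 0.005 = $68.28
Total deductions = $443.80 + $2,774.46 + $332.94 + $330.29 + $34.14 + $68.28 = $3,983.91
Net pay = $13,655.53 − $3,983.91 = $9,671.62

$9,671.62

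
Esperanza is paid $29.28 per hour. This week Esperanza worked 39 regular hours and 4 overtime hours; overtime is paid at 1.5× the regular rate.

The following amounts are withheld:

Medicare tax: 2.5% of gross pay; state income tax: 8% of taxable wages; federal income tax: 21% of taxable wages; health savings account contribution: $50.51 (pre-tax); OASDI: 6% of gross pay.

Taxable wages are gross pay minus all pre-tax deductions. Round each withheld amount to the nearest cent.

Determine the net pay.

$787.63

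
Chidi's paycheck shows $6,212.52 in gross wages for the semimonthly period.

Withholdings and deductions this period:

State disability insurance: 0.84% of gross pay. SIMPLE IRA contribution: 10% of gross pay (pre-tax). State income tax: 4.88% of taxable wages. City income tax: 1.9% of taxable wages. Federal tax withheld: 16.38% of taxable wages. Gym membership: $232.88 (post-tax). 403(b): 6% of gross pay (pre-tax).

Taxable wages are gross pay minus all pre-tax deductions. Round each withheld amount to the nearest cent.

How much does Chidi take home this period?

SIMPLE IRA contribution: $6,212.52 × 0.1 = $621.25
403(b): $6,212.52 × 0.06 = $372.75
Pre-tax total = $621.25 + $372.75 = $994.00
Taxable wages = $6,212.52 − $994.00 = $5,218.52
State income tax: $5,218.52 × 0.0488 = $254.66
City income tax: $5,218.52 × 0.019 = $99.15
Federal tax withheld: $5,218.52 × 0.1638 = $854.79
State disability insurance: $6,212.52 × 0.0084 = $52.19
Gym membership: $232.88
Total deductions = $621.25 + $372.75 + $254.66 + $99.15 + $854.79 + $52.19 + $232.88 = $2,487.67
Net pay = $6,212.52 − $2,487.67 = $3,724.85

$3,724.85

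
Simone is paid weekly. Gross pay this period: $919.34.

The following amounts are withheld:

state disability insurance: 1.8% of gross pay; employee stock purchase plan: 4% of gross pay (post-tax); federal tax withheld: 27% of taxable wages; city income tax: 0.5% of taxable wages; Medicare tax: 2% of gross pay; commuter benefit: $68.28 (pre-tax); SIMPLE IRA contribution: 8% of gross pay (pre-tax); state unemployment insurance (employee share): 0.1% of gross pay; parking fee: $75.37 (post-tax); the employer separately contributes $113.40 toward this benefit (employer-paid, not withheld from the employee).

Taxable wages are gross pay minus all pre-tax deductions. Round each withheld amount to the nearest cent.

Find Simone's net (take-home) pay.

$415.69

SIMPLE IRA contribution: $919.34 × 0.08 = $73.55
Commuter benefit: $68.28
Pre-tax total = $73.55 + $68.28 = $141.83
Taxable wages = $919.34 − $141.83 = $777.51
City income tax: $777.51 × 0.005 = $3.89
Federal tax withheld: $777.51 × 0.27 = $209.93
Medicare tax: $919.34 × 0.02 = $18.39
State disability insurance: $919.34 × 0.018 = $16.55
State unemployment insurance (employee share): $919.34 × 0.001 = $0.92
Parking fee: $75.37
Employee stock purchase plan: $919.34 × 0.04 = $36.77
(Employer's $113.40 toward parking fee is not withheld from the employee.)
Total deductions = $73.55 + $68.28 + $3.89 + $209.93 + $18.39 + $16.55 + $0.92 + $75.37 + $36.77 = $503.65
Net pay = $919.34 − $503.65 = $415.69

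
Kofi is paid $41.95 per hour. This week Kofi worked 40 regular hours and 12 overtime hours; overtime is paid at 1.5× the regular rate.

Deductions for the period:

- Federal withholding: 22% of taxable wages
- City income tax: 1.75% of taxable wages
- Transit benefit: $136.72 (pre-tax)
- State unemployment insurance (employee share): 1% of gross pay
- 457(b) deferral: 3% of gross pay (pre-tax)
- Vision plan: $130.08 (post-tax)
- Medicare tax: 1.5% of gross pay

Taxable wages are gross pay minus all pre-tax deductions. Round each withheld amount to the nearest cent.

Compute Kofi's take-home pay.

Regular pay: 40 × $41.95 = $1,678.00
Overtime pay: 12 × $41.95 × 1.5 = $755.10
Gross pay = $1,678.00 + $755.10 = $2,433.10
457(b) deferral: $2,433.10 × 0.03 = $72.99
Transit benefit: $136.72
Pre-tax total = $72.99 + $136.72 = $209.71
Taxable wages = $2,433.10 − $209.71 = $2,223.39
Federal withholding: $2,223.39 × 0.22 = $489.15
City income tax: $2,223.39 × 0.0175 = $38.91
State unemployment insurance (employee share): $2,433.10 × 0.01 = $24.33
Medicare tax: $2,433.10 × 0.015 = $36.50
Vision plan: $130.08
Total deductions = $72.99 + $136.72 + $489.15 + $38.91 + $24.33 + $36.50 + $130.08 = $928.68
Net pay = $2,433.10 − $928.68 = $1,504.42

$1,504.42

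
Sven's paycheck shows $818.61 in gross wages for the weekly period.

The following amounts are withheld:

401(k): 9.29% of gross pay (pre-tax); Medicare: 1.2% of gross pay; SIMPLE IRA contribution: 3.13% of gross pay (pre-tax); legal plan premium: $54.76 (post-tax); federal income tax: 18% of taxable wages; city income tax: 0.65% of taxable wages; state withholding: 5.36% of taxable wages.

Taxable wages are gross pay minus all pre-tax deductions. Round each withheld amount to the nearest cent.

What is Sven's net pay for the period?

$480.22

SIMPLE IRA contribution: $818.61 × 0.0313 = $25.62
401(k): $818.61 × 0.0929 = $76.05
Pre-tax total = $25.62 + $76.05 = $101.67
Taxable wages = $818.61 − $101.67 = $716.94
City income tax: $716.94 × 0.0065 = $4.66
State withholding: $716.94 × 0.0536 = $38.43
Federal income tax: $716.94 × 0.18 = $129.05
Medicare: $818.61 × 0.012 = $9.82
Legal plan premium: $54.76
Total deductions = $25.62 + $76.05 + $4.66 + $38.43 + $129.05 + $9.82 + $54.76 = $338.39
Net pay = $818.61 − $338.39 = $480.22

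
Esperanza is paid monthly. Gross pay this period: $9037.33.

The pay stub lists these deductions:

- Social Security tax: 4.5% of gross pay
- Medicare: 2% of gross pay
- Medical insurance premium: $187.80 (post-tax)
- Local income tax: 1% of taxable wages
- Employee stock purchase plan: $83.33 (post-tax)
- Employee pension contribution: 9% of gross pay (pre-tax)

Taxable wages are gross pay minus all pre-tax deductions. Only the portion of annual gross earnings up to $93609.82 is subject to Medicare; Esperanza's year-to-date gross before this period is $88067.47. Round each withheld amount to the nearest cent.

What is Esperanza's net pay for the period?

$7353.07

Employee pension contribution: $9037.33 × 0.09 = $813.36
Taxable wages = $9037.33 − $813.36 = $8223.97
Local income tax: $8223.97 × 0.01 = $82.24
Medicare: only $93609.82 − $88067.47 = $5542.35 of this check is subject → $5542.35 × 0.02 = $110.85
Social Security tax: $9037.33 × 0.045 = $406.68
Employee stock purchase plan: $83.33
Medical insurance premium: $187.80
Total deductions = $813.36 + $82.24 + $110.85 + $406.68 + $83.33 + $187.80 = $1684.26
Net pay = $9037.33 − $1684.26 = $7353.07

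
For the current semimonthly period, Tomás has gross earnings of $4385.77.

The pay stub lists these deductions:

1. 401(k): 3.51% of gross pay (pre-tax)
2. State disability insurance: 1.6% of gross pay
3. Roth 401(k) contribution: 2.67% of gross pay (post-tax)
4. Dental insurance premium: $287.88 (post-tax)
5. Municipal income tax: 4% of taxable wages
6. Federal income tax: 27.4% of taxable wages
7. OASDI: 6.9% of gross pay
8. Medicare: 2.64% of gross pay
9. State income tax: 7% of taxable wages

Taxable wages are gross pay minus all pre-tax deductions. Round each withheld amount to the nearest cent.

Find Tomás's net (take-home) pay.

$1713.26

401(k): $4385.77 × 0.0351 = $153.94
Taxable wages = $4385.77 − $153.94 = $4231.83
Municipal income tax: $4231.83 × 0.04 = $169.27
Federal income tax: $4231.83 × 0.274 = $1159.52
State income tax: $4231.83 × 0.07 = $296.23
State disability insurance: $4385.77 × 0.016 = $70.17
OASDI: $4385.77 × 0.069 = $302.62
Medicare: $4385.77 × 0.0264 = $115.78
Roth 401(k) contribution: $4385.77 × 0.0267 = $117.10
Dental insurance premium: $287.88
Total deductions = $153.94 + $169.27 + $1159.52 + $296.23 + $70.17 + $302.62 + $115.78 + $117.10 + $287.88 = $2672.51
Net pay = $4385.77 − $2672.51 = $1713.26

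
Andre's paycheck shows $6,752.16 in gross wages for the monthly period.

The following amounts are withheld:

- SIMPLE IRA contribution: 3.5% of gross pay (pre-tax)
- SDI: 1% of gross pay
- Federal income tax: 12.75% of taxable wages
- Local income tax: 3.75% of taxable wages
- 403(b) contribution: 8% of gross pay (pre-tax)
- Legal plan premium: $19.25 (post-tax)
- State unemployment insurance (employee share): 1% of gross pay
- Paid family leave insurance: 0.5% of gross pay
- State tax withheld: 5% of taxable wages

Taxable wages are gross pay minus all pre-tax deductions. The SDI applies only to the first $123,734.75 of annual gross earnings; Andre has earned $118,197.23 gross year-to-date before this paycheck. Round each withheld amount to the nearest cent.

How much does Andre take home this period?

$4,514.98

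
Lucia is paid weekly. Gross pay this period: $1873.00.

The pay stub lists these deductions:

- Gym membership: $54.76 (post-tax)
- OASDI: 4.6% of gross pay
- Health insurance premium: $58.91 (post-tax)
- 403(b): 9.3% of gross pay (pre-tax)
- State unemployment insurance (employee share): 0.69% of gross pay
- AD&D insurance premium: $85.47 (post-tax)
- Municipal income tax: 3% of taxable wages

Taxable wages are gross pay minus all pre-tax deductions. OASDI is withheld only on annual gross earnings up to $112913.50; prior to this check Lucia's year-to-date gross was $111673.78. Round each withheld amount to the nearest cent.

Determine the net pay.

$1378.76

403(b): $1873.00 × 0.093 = $174.19
Taxable wages = $1873.00 − $174.19 = $1698.81
Municipal income tax: $1698.81 × 0.03 = $50.96
OASDI: only $112913.50 − $111673.78 = $1239.72 of this check is subject → $1239.72 × 0.046 = $57.03
State unemployment insurance (employee share): $1873.00 × 0.0069 = $12.92
Health insurance premium: $58.91
AD&D insurance premium: $85.47
Gym membership: $54.76
Total deductions = $174.19 + $50.96 + $57.03 + $12.92 + $58.91 + $85.47 + $54.76 = $494.24
Net pay = $1873.00 − $494.24 = $1378.76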